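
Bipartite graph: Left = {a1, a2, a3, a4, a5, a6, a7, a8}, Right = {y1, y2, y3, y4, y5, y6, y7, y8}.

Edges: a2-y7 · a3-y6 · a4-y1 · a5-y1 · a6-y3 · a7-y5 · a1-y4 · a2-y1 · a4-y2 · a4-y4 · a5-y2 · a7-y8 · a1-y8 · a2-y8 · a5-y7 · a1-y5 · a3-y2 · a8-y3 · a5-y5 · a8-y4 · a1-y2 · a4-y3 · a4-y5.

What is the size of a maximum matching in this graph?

A valid assignment of size 8: a1–y8, a2–y7, a3–y6, a4–y1, a5–y2, a6–y3, a7–y5, a8–y4.
All 8 left vertices are matched, so no larger matching exists.

8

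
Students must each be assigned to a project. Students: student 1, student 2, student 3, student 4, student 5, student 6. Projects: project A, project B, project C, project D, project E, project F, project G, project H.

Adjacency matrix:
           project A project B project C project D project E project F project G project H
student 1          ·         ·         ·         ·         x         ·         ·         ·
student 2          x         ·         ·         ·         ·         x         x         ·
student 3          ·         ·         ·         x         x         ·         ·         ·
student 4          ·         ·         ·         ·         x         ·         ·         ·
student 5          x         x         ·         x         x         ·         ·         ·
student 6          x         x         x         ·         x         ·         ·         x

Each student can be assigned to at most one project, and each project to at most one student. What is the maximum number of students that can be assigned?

5

For example, pair student 1→project E, student 2→project G, student 3→project D, student 5→project A, student 6→project C.
The set {student 1, student 4} has only 1 neighbour ({project E}), so by Hall's theorem at most 5 of the 6 students can be matched.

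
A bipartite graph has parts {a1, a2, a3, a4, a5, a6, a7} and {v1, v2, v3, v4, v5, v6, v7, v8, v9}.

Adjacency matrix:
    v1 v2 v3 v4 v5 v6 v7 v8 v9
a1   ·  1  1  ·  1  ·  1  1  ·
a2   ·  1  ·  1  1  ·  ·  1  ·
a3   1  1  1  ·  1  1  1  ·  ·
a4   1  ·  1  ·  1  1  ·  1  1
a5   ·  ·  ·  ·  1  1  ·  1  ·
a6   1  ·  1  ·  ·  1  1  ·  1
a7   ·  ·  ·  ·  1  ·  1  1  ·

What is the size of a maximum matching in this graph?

A valid assignment of size 7: a1-v5, a2-v2, a3-v1, a4-v6, a5-v8, a6-v3, a7-v7.
This saturates every left vertex, so 7 is the maximum.

7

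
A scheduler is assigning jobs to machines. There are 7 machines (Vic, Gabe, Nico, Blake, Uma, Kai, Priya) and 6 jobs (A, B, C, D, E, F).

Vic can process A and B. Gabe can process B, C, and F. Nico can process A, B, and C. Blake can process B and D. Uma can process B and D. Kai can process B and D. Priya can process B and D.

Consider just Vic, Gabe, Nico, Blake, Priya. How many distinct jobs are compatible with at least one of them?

The union of neighbours of {Vic, Gabe, Nico, Blake, Priya} is {A, B, C, D, F}, which has 5 elements.
Since |N(S)| = 5 ≥ |S| = 5, Hall's condition holds for this subset.

5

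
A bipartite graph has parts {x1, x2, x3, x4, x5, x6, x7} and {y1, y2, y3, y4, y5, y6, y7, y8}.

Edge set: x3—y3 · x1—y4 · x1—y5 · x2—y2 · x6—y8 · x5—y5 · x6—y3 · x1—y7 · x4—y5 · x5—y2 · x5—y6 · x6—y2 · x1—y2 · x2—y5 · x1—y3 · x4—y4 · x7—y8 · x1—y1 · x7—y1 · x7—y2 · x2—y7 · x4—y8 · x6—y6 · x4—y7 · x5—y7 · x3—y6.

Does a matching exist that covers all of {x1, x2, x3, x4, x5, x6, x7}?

A valid assignment of size 7: x1–y4, x2–y2, x3–y6, x4–y8, x5–y7, x6–y3, x7–y1.
Every left vertex is matched, so this matching saturates all of them.

Yes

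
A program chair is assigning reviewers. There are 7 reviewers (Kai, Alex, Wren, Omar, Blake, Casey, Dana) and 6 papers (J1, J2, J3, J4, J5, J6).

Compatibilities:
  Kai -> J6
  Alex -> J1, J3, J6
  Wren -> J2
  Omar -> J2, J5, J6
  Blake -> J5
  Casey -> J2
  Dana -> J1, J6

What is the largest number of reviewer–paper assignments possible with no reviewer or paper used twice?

A valid assignment of size 5: Kai–J6, Alex–J3, Wren–J2, Omar–J5, Dana–J1.
The set {Kai, Wren, Omar, Blake, Casey} has only 3 neighbours ({J2, J5, J6}), so by Hall's theorem at most 5 of the 7 reviewers can be matched.

5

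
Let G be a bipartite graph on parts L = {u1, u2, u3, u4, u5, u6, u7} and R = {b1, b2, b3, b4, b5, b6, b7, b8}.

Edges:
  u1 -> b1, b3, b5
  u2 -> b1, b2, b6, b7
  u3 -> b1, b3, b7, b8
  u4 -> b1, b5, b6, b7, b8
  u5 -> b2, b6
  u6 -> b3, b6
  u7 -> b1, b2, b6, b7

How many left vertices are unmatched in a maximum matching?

0

For example, pair u1–b5, u2–b7, u3–b8, u4–b1, u5–b2, u6–b3, u7–b6.
This saturates every left vertex, so 7 is the maximum.
That matches 7 of the 7, leaving 0 unmatched; no matching can do better.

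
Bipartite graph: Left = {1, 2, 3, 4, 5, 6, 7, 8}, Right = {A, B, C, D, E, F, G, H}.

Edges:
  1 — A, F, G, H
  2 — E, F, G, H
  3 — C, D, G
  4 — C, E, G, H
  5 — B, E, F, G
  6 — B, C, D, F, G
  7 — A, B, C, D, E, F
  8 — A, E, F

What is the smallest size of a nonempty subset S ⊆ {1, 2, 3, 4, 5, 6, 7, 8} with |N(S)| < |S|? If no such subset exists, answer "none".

none

A matching saturating every left vertex exists, for instance 1→A, 2→H, 3→G, 4→C, 5→F, 6→B, 7→D, 8→E.
By Hall's marriage theorem, this means |N(S)| ≥ |S| for every subset S, so no violating subset exists.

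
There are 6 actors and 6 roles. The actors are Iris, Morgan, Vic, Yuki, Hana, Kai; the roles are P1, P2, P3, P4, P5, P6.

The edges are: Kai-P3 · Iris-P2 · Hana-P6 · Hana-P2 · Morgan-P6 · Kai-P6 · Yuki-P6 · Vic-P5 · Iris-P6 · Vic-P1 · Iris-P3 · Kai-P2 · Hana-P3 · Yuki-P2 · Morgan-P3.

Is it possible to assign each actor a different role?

The set {Iris, Morgan, Yuki, Hana, Kai} has only 3 neighbours ({P2, P3, P6}), so by Hall's theorem at most 4 of the 6 actors can be matched.
Hence no matching covers every actor.

No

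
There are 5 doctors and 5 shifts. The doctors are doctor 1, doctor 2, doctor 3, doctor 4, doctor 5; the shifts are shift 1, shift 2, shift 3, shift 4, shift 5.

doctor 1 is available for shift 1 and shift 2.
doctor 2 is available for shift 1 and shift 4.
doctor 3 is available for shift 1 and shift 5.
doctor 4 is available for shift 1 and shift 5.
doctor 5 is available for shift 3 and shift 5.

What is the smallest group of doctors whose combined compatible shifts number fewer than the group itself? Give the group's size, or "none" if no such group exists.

none

A matching saturating every doctor exists, for instance doctor 1→shift 2, doctor 2→shift 4, doctor 3→shift 1, doctor 4→shift 5, doctor 5→shift 3.
By Hall's marriage theorem, this means |N(S)| ≥ |S| for every subset S, so no violating subset exists.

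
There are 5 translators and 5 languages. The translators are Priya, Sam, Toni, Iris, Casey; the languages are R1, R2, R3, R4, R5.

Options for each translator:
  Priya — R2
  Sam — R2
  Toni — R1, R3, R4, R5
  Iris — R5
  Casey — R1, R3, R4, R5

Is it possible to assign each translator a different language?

No

The set {Priya, Sam} has only 1 neighbour ({R2}), so by Hall's theorem at most 4 of the 5 translators can be matched.
Hence no matching covers every translator.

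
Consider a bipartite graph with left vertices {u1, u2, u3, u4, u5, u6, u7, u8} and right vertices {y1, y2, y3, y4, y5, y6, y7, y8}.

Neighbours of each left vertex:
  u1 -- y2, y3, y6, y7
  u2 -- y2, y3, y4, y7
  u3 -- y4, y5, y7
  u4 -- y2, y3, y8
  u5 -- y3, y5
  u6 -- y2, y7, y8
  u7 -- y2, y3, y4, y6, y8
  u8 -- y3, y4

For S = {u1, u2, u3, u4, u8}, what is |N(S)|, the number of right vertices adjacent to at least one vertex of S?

The union of neighbours of {u1, u2, u3, u4, u8} is {y2, y3, y4, y5, y6, y7, y8}, which has 7 elements.
Since |N(S)| = 7 ≥ |S| = 5, Hall's condition holds for this subset.

7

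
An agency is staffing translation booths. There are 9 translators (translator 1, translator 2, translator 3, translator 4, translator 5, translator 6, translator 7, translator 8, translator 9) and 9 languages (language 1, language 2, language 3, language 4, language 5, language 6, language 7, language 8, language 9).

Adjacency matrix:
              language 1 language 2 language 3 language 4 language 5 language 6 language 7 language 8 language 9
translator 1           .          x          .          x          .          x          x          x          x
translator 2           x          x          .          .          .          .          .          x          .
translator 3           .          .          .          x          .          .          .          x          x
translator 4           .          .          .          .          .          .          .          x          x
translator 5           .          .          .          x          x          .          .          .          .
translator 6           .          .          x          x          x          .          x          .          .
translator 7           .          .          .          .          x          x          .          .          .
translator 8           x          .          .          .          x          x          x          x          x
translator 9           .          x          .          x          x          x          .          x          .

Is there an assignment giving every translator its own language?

One maximum matching: translator 1-language 7, translator 2-language 8, translator 3-language 4, translator 4-language 9, translator 5-language 5, translator 6-language 3, translator 7-language 6, translator 8-language 1, translator 9-language 2.
All 9 translators are covered.

Yes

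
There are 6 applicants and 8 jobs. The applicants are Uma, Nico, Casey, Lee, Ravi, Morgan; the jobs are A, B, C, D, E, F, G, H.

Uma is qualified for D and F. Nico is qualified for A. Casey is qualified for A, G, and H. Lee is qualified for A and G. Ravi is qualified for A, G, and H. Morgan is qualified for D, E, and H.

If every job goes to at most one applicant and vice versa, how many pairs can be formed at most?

5

For example, pair Uma→F, Nico→A, Casey→H, Lee→G, Morgan→E.
The set {Nico, Casey, Lee, Ravi} has only 3 neighbours ({A, G, H}), so by Hall's theorem at most 5 of the 6 applicants can be matched.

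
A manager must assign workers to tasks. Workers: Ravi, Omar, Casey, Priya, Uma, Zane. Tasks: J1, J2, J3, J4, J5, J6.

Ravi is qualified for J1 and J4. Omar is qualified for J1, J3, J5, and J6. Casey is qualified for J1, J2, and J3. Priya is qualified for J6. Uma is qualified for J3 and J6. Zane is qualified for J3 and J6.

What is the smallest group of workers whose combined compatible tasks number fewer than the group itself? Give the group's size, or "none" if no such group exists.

3

Take S = {Priya, Uma, Zane}. Its neighbourhood is {J3, J6}, so |N(S)| = 2 < |S| = 3.
Every subset of size less than 3 has at least as many neighbours as members, so 3 is the minimum.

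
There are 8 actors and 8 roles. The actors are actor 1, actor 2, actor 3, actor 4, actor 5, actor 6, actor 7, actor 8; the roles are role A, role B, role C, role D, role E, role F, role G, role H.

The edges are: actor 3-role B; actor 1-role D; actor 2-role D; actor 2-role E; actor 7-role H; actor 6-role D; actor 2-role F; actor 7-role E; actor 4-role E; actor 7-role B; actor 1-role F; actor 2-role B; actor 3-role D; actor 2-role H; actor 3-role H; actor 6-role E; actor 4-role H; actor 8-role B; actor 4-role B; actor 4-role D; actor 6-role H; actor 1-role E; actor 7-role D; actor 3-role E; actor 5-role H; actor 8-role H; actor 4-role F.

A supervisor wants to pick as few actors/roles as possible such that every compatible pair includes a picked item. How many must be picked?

5

A maximum matching has 5 edges (e.g. actor 1–role F, actor 2–role E, actor 3–role D, actor 4–role B, actor 5–role H).
By König's theorem the minimum vertex cover has the same size. One such cover is {role B, role D, role E, role F, role H}.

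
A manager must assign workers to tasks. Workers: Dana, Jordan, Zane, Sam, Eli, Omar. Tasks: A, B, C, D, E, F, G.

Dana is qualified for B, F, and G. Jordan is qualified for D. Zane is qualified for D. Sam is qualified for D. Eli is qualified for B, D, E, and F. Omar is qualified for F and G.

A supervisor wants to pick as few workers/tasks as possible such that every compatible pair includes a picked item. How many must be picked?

{Dana, Eli, Omar, D} is a vertex cover of size 4: every edge has an endpoint in this set.
No smaller cover exists because Dana–B, Jordan–D, Eli–E, Omar–F is a matching of size 4, and a cover must include an endpoint of each of these disjoint edges (König's theorem).

4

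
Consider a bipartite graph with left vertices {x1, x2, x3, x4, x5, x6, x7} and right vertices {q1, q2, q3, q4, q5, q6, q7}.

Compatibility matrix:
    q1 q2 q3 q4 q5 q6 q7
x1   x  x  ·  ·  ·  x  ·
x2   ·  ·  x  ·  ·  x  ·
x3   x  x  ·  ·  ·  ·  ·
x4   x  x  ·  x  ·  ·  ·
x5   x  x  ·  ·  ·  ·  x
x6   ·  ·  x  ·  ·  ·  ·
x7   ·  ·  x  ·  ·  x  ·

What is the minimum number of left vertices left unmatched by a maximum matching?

For example, pair x1→q2, x2→q6, x3→q1, x4→q4, x5→q7, x6→q3.
The set {x2, x6, x7} has only 2 neighbours ({q3, q6}), so by Hall's theorem at most 6 of the 7 left vertices can be matched.
That matches 6 of the 7, leaving 1 unmatched; no matching can do better.

1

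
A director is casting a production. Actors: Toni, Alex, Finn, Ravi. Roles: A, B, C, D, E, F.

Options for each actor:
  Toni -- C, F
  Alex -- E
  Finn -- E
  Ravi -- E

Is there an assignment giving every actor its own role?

No

The set {Alex, Finn, Ravi} has only 1 neighbour ({E}), so by Hall's theorem at most 2 of the 4 actors can be matched.
Hence no matching covers every actor.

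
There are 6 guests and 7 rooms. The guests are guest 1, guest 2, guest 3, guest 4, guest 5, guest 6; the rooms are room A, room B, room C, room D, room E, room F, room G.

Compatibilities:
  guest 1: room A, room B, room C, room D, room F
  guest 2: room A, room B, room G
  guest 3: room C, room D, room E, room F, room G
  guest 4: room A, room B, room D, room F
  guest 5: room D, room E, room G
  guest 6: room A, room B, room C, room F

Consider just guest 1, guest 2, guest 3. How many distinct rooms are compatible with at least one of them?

7

The union of neighbours of {guest 1, guest 2, guest 3} is {room A, room B, room C, room D, room E, room F, room G}, which has 7 elements.
Since |N(S)| = 7 ≥ |S| = 3, Hall's condition holds for this subset.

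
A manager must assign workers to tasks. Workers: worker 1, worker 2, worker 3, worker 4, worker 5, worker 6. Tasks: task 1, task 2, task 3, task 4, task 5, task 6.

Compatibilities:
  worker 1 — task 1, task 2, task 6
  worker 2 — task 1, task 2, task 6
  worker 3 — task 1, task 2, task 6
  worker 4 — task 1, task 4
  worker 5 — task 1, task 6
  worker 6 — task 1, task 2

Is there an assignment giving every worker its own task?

The set {worker 1, worker 2, worker 3, worker 5, worker 6} has only 3 neighbours ({task 1, task 2, task 6}), so by Hall's theorem at most 4 of the 6 workers can be matched.
Hence no matching covers every worker.

No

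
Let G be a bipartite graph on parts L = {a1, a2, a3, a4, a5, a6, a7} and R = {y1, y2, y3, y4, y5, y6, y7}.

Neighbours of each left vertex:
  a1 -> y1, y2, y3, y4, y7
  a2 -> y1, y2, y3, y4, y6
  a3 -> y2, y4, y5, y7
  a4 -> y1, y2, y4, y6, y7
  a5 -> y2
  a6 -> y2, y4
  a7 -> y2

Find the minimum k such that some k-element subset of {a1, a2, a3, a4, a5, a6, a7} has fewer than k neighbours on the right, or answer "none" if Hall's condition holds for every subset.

2

Take S = {a5, a7}. Its neighbourhood is {y2}, so |N(S)| = 1 < |S| = 2.
No single vertex violates Hall's condition since each has at least one neighbour, so 2 is the minimum.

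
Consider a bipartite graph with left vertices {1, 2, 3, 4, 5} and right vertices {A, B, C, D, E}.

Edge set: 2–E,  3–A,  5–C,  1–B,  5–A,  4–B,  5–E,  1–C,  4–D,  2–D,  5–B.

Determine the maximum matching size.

One maximum matching: 1–C, 2–E, 3–A, 4–D, 5–B.
All 5 left vertices are matched, so no larger matching exists.

5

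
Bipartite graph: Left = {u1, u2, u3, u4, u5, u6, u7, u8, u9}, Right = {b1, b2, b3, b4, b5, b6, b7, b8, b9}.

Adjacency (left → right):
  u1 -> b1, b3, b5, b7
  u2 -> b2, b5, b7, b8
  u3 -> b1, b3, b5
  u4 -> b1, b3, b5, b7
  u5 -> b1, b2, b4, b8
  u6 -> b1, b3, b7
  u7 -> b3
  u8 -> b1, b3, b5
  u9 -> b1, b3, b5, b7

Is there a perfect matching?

No

The set {u1, u3, u4, u6, u7, u8, u9} has only 4 neighbours ({b1, b3, b5, b7}), so by Hall's theorem at most 6 of the 9 left vertices can be matched.
Hence no matching covers every left vertex.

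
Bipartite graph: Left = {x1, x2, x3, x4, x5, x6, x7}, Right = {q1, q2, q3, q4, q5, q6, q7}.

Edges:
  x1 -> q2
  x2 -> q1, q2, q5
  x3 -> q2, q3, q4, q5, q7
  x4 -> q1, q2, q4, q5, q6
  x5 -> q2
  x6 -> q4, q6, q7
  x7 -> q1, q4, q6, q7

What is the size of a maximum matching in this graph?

One maximum matching: x1–q2, x2–q5, x3–q4, x4–q1, x6–q7, x7–q6.
The set {x1, x5} has only 1 neighbour ({q2}), so by Hall's theorem at most 6 of the 7 left vertices can be matched.

6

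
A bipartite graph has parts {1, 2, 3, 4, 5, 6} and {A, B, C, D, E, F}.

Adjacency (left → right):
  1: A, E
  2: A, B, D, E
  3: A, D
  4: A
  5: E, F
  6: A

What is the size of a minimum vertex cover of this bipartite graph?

5

{1, 2, 3, 5, A} is a vertex cover of size 5: every edge has an endpoint in this set.
No smaller cover exists because 1–E, 2–B, 3–D, 4–A, 5–F is a matching of size 5, and a cover must include an endpoint of each of these disjoint edges (König's theorem).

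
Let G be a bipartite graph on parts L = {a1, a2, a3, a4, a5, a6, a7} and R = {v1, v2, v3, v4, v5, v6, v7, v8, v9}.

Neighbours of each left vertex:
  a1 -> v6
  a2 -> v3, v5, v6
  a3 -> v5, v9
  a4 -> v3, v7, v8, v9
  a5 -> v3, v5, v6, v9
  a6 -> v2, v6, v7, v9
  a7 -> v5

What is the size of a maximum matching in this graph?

One maximum matching: a1→v6, a2→v5, a3→v9, a4→v7, a5→v3, a6→v2.
The set {a1, a2, a3, a5, a7} has only 4 neighbours ({v3, v5, v6, v9}), so by Hall's theorem at most 6 of the 7 left vertices can be matched.

6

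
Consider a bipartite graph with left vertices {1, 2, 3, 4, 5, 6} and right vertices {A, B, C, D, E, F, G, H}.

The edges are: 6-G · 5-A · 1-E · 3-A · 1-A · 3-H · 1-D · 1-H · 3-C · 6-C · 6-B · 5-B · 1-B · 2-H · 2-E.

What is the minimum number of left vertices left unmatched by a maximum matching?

1

A valid assignment of size 5: 1-E, 2-H, 3-C, 5-A, 6-B.
The set {4} has only 0 neighbours (∅), so by Hall's theorem at most 5 of the 6 left vertices can be matched.
That matches 5 of the 6, leaving 1 unmatched; no matching can do better.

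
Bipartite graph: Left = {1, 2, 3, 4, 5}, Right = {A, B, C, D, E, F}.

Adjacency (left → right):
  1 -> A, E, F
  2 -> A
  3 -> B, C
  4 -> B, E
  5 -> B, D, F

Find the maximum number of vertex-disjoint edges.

5

A valid assignment of size 5: 1–F, 2–A, 3–C, 4–E, 5–B.
All 5 left vertices are matched, so no larger matching exists.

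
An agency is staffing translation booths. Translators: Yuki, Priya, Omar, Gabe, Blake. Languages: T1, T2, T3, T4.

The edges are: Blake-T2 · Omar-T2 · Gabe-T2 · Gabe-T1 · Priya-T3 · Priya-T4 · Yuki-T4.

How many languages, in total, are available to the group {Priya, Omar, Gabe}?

4

The union of neighbours of {Priya, Omar, Gabe} is {T1, T2, T3, T4}, which has 4 elements.
Since |N(S)| = 4 ≥ |S| = 3, Hall's condition holds for this subset.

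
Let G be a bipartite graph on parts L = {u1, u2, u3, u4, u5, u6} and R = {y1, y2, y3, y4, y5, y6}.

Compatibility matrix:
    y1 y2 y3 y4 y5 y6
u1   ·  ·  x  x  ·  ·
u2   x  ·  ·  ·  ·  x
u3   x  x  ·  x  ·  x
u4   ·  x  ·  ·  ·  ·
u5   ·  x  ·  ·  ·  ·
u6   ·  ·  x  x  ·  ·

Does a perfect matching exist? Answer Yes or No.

No

The set {u4, u5} has only 1 neighbour ({y2}), so by Hall's theorem at most 5 of the 6 left vertices can be matched.
Hence no matching covers every left vertex.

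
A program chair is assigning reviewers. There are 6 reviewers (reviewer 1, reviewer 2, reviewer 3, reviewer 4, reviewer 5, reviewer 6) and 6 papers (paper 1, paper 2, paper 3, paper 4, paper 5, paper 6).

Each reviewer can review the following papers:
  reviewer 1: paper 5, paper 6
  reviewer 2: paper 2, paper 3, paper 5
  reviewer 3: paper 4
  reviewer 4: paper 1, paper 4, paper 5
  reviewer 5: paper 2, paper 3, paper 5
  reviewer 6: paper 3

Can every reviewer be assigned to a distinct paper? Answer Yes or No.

Yes

A valid assignment of size 6: reviewer 1–paper 6, reviewer 2–paper 2, reviewer 3–paper 4, reviewer 4–paper 1, reviewer 5–paper 5, reviewer 6–paper 3.
Every reviewer is matched, so this is a perfect matching.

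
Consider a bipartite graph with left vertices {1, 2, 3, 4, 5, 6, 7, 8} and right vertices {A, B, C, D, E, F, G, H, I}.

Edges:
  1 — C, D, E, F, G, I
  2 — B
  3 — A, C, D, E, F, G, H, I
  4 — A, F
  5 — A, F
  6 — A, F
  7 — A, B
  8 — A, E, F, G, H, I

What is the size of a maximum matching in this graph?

6

For example, pair 1→D, 2→B, 3→E, 4→A, 5→F, 8→G.
The set {2, 4, 5, 6, 7} has only 3 neighbours ({A, B, F}), so by Hall's theorem at most 6 of the 8 left vertices can be matched.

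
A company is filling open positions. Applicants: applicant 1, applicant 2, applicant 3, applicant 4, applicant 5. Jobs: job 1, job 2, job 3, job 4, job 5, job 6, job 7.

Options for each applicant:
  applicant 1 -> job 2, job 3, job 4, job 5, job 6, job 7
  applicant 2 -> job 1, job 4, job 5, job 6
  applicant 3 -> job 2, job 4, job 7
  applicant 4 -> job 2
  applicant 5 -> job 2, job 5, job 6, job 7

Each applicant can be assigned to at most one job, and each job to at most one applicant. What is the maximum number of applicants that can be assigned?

5

One maximum matching: applicant 1→job 5, applicant 2→job 1, applicant 3→job 4, applicant 4→job 2, applicant 5→job 6.
All 5 applicants are matched, so no larger matching exists.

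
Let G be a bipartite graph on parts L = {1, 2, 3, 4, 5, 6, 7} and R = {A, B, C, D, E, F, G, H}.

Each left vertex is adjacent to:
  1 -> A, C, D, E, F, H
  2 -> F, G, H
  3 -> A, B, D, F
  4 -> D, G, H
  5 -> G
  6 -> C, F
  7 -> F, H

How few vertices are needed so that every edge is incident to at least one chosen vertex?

A maximum matching has 7 edges (e.g. 1–A, 2–H, 3–B, 4–D, 5–G, 6–C, 7–F).
By König's theorem the minimum vertex cover has the same size. One such cover is {1, 2, 3, 4, 5, 6, 7}.

7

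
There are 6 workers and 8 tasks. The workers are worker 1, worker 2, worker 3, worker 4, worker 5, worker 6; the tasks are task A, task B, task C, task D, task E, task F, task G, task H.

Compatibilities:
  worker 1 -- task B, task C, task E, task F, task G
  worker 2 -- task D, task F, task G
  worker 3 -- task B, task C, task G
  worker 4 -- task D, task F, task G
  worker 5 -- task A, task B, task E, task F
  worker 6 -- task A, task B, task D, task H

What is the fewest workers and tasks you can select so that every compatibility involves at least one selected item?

6

A maximum matching has 6 edges (e.g. worker 1–task C, worker 2–task F, worker 3–task B, worker 4–task G, worker 5–task E, worker 6–task D).
By König's theorem the minimum vertex cover has the same size. One such cover is {worker 1, worker 2, worker 3, worker 4, worker 5, worker 6}.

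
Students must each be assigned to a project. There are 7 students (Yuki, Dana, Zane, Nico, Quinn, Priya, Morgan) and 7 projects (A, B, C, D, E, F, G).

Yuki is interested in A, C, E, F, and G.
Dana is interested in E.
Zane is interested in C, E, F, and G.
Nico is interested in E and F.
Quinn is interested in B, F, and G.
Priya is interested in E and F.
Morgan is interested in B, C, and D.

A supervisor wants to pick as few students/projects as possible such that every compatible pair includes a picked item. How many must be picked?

6

{Yuki, Zane, Quinn, Morgan, E, F} is a vertex cover of size 6: every edge has an endpoint in this set.
No smaller cover exists because Yuki–A, Dana–E, Zane–C, Nico–F, Quinn–G, Morgan–B is a matching of size 6, and a cover must include an endpoint of each of these disjoint edges (König's theorem).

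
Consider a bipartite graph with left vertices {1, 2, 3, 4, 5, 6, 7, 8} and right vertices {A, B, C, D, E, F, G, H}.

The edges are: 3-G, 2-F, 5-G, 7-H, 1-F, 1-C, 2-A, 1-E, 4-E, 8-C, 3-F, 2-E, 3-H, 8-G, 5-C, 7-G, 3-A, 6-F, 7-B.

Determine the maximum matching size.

7

One maximum matching: 1-C, 2-A, 3-H, 4-E, 5-G, 6-F, 7-B.
The set {1, 4, 5, 6, 8} has only 4 neighbours ({C, E, F, G}), so by Hall's theorem at most 7 of the 8 left vertices can be matched.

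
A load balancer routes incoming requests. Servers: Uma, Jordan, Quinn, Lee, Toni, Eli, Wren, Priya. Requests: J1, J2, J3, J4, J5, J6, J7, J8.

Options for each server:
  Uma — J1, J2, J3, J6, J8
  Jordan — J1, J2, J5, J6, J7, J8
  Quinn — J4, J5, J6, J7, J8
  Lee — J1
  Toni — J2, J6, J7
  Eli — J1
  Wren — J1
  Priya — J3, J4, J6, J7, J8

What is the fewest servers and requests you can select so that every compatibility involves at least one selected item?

A maximum matching has 6 edges (e.g. Uma–J3, Jordan–J2, Quinn–J8, Lee–J1, Toni–J7, Priya–J6).
By König's theorem the minimum vertex cover has the same size. One such cover is {Uma, Jordan, Quinn, Toni, Priya, J1}.

6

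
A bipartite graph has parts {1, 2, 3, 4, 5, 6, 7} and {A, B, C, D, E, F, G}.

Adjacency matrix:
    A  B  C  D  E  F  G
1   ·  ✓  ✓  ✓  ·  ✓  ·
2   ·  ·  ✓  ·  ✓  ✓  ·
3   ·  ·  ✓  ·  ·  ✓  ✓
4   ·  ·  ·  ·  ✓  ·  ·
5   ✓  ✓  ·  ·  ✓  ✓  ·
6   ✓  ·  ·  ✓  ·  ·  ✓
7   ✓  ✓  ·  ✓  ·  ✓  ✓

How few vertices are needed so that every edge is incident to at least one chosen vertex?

The 7 edges 1–B, 2–C, 3–F, 4–E, 5–A, 6–D, 7–G form a matching, so any vertex cover needs at least 7 vertices (one per matched edge).
Conversely {1, 2, 3, 4, 5, 6, 7} meets every edge and has exactly 7 vertices, so 7 is optimal.

7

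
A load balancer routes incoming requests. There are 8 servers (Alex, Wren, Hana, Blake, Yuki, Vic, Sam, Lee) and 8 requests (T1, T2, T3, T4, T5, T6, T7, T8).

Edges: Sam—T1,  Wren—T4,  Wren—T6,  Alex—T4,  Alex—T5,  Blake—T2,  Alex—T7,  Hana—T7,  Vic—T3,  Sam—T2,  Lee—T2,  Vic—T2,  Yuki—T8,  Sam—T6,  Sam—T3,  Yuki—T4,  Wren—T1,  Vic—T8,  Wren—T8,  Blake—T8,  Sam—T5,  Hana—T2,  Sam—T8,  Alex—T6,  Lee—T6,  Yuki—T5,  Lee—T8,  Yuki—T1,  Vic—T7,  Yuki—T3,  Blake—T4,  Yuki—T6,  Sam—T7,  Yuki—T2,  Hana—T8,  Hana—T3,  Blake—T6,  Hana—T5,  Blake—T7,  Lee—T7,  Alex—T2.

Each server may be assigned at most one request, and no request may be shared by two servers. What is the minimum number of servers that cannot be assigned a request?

One maximum matching: Alex-T4, Wren-T1, Hana-T7, Blake-T6, Yuki-T3, Vic-T2, Sam-T5, Lee-T8.
This saturates every server, so 8 is the maximum.
That matches 8 of the 8, leaving 0 unmatched; no matching can do better.

0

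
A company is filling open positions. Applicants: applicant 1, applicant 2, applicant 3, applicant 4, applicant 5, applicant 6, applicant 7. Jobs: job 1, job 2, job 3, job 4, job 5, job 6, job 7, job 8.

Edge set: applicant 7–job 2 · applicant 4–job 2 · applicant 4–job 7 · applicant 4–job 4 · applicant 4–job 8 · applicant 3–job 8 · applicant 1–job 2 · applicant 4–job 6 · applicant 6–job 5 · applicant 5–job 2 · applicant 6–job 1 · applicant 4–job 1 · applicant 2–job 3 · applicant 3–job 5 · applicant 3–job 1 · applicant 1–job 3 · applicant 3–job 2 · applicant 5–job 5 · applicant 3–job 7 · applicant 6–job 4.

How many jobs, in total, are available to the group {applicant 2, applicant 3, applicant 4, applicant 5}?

The union of neighbours of {applicant 2, applicant 3, applicant 4, applicant 5} is {job 1, job 2, job 3, job 4, job 5, job 6, job 7, job 8}, which has 8 elements.
Since |N(S)| = 8 ≥ |S| = 4, Hall's condition holds for this subset.

8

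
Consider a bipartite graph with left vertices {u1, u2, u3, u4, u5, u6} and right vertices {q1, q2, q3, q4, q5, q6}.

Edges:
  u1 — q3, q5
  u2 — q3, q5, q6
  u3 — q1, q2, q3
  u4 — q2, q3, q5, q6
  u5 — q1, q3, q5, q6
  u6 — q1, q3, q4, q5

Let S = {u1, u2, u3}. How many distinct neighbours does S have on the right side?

The union of neighbours of {u1, u2, u3} is {q1, q2, q3, q5, q6}, which has 5 elements.
Since |N(S)| = 5 ≥ |S| = 3, Hall's condition holds for this subset.

5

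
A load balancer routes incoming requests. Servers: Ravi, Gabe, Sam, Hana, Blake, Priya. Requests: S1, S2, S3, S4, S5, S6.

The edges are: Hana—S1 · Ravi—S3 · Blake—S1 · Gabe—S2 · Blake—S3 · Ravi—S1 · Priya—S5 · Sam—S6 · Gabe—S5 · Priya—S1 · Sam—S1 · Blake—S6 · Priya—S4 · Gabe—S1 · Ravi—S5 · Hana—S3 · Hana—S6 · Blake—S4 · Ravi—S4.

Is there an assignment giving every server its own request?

One maximum matching: Ravi→S5, Gabe→S2, Sam→S1, Hana→S3, Blake→S6, Priya→S4.
All 6 servers are covered.

Yes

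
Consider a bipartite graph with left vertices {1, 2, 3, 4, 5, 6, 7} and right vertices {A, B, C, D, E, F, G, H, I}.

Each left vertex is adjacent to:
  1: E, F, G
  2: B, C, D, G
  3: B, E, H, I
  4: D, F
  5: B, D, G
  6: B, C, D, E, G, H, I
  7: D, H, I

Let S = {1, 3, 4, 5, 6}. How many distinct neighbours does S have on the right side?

The union of neighbours of {1, 3, 4, 5, 6} is {B, C, D, E, F, G, H, I}, which has 8 elements.
Since |N(S)| = 8 ≥ |S| = 5, Hall's condition holds for this subset.

8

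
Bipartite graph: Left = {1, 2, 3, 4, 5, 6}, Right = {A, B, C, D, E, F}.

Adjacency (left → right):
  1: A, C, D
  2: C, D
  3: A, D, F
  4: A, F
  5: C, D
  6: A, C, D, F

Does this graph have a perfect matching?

No

The set {1, 2, 3, 4, 5, 6} has only 4 neighbours ({A, C, D, F}), so by Hall's theorem at most 4 of the 6 left vertices can be matched.
Hence no matching covers every left vertex.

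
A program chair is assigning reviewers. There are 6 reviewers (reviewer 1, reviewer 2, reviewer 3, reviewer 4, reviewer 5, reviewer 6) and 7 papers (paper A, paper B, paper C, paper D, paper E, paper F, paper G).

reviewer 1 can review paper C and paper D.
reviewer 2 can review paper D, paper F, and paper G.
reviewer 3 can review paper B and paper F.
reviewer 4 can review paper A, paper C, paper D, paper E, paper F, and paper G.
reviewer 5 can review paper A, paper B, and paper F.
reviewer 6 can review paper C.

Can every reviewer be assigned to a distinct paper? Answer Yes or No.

Yes

For example, pair reviewer 1–paper D, reviewer 2–paper F, reviewer 3–paper B, reviewer 4–paper G, reviewer 5–paper A, reviewer 6–paper C.
Every reviewer is matched, so this matching saturates all of them.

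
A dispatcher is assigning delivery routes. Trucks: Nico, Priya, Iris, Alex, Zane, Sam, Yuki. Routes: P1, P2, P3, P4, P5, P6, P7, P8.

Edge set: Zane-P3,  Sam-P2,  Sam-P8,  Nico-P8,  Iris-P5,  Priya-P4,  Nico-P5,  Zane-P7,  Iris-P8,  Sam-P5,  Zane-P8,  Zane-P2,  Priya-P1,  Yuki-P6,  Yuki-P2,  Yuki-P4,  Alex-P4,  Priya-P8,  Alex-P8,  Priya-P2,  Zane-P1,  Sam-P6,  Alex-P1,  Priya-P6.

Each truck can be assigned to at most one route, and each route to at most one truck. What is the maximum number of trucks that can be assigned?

One maximum matching: Nico–P8, Priya–P1, Iris–P5, Alex–P4, Zane–P3, Sam–P2, Yuki–P6.
All 7 trucks are matched, so no larger matching exists.

7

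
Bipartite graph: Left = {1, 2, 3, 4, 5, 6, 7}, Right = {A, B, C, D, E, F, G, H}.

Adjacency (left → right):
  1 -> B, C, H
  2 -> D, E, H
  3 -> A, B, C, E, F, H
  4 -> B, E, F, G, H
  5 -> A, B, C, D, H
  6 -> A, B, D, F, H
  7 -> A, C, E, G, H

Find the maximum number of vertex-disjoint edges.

7

A valid assignment of size 7: 1–C, 2–D, 3–A, 4–E, 5–B, 6–H, 7–G.
All 7 left vertices are matched, so no larger matching exists.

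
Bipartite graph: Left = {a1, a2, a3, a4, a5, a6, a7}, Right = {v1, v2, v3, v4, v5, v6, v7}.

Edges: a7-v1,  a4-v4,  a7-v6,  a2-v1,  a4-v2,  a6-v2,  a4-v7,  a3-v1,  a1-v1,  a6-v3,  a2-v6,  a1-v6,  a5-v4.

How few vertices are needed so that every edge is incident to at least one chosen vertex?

A maximum matching has 5 edges (e.g. a1–v1, a2–v6, a4–v7, a5–v4, a6–v2).
By König's theorem the minimum vertex cover has the same size. One such cover is {a4, a5, a6, v1, v6}.

5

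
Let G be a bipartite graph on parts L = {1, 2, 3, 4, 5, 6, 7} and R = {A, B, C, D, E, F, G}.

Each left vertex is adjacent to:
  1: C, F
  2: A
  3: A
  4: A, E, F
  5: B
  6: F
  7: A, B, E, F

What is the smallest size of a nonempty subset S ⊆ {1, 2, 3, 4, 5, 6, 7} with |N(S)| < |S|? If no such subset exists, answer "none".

2

Take S = {2, 3}. Its neighbourhood is {A}, so |N(S)| = 1 < |S| = 2.
No single vertex violates Hall's condition since each has at least one neighbour, so 2 is the minimum.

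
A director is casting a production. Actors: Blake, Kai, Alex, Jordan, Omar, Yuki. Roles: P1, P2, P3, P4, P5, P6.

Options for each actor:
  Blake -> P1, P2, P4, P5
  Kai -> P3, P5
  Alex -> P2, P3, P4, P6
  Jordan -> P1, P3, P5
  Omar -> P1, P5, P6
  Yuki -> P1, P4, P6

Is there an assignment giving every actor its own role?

Yes

For example, pair Blake→P2, Kai→P3, Alex→P4, Jordan→P5, Omar→P6, Yuki→P1.
Every actor is matched, so this is a perfect matching.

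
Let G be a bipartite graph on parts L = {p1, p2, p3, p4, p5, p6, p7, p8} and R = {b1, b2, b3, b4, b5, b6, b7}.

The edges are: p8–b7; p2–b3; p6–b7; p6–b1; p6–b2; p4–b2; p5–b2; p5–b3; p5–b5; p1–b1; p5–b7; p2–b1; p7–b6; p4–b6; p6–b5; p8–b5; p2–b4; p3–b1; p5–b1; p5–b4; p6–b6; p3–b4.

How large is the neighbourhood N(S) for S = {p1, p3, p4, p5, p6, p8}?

The union of neighbours of {p1, p3, p4, p5, p6, p8} is {b1, b2, b3, b4, b5, b6, b7}, which has 7 elements.
Since |N(S)| = 7 ≥ |S| = 6, Hall's condition holds for this subset.

7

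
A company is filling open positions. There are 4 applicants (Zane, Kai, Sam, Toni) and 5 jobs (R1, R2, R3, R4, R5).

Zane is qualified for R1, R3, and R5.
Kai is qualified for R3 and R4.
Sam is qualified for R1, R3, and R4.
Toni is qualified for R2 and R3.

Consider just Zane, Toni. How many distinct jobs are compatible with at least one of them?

The union of neighbours of {Zane, Toni} is {R1, R2, R3, R5}, which has 4 elements.
Since |N(S)| = 4 ≥ |S| = 2, Hall's condition holds for this subset.

4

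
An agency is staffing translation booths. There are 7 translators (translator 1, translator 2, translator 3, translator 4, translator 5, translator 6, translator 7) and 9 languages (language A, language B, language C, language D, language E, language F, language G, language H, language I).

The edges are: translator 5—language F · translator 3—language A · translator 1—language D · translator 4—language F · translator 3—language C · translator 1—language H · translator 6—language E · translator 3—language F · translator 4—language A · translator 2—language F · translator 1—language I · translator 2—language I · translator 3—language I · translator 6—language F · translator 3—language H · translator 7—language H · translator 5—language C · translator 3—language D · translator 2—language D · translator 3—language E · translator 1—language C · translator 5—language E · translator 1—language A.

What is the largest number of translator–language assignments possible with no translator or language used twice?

For example, pair translator 1-language C, translator 2-language I, translator 3-language D, translator 4-language A, translator 5-language E, translator 6-language F, translator 7-language H.
All 7 translators are matched, so no larger matching exists.

7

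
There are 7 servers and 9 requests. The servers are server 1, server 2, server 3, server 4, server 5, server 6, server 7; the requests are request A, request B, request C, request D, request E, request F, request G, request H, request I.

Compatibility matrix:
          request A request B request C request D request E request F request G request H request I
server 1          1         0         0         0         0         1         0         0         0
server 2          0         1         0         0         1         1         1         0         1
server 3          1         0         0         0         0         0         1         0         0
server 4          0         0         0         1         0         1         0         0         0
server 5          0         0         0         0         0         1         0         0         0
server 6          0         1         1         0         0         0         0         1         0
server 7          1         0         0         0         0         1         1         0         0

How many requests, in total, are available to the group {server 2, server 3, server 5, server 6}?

8

The union of neighbours of {server 2, server 3, server 5, server 6} is {request A, request B, request C, request E, request F, request G, request H, request I}, which has 8 elements.
Since |N(S)| = 8 ≥ |S| = 4, Hall's condition holds for this subset.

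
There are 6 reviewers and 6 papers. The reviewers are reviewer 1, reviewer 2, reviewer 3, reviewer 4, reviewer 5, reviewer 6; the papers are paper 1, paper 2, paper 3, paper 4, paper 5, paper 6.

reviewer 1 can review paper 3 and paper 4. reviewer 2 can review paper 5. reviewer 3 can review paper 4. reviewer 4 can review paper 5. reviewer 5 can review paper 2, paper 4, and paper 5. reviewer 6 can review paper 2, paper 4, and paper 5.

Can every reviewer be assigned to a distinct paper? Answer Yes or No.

The set {reviewer 2, reviewer 3, reviewer 4, reviewer 5, reviewer 6} has only 3 neighbours ({paper 2, paper 4, paper 5}), so by Hall's theorem at most 4 of the 6 reviewers can be matched.
Hence no matching covers every reviewer.

No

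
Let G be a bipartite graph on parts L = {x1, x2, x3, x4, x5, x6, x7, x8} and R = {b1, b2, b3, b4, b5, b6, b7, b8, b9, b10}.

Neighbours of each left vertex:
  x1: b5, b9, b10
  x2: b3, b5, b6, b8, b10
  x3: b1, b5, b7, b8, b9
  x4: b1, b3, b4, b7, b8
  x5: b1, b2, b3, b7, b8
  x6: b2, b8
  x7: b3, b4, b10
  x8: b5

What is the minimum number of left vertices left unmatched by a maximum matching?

0

A valid assignment of size 8: x1–b9, x2–b8, x3–b7, x4–b4, x5–b1, x6–b2, x7–b3, x8–b5.
This saturates every left vertex, so 8 is the maximum.
That matches 8 of the 8, leaving 0 unmatched; no matching can do better.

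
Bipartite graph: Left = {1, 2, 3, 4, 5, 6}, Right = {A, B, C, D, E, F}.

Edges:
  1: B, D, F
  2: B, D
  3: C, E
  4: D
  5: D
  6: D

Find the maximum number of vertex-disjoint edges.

4

A valid assignment of size 4: 1-F, 2-B, 3-E, 4-D.
The set {4, 5, 6} has only 1 neighbour ({D}), so by Hall's theorem at most 4 of the 6 left vertices can be matched.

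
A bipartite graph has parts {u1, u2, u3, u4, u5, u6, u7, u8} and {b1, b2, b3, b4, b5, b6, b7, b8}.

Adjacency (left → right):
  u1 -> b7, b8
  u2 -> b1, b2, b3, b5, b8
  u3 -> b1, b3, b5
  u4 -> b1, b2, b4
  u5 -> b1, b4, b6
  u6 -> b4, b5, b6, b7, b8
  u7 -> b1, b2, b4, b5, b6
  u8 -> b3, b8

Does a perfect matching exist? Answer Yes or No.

A valid assignment of size 8: u1–b8, u2–b1, u3–b5, u4–b2, u5–b4, u6–b7, u7–b6, u8–b3.
All 8 left vertices are covered.

Yes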